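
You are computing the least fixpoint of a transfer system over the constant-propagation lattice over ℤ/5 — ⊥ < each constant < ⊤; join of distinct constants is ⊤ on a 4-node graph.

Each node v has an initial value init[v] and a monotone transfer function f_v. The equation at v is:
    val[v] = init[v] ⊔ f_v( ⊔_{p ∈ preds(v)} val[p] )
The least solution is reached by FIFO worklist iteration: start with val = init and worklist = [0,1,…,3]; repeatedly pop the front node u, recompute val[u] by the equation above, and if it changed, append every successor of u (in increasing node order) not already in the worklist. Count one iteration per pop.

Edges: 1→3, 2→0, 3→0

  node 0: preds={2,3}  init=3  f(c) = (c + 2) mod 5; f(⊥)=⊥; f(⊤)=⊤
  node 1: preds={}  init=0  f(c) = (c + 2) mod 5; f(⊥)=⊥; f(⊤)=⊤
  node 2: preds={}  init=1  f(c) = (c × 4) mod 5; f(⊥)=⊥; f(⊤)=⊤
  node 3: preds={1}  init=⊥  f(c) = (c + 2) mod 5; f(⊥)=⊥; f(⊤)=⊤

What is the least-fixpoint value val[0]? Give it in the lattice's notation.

⊤

Iteration log — 5 steps:
  step 1. node 0  ⊔preds=1  new=3  stable
  step 2. node 1  ⊔preds=⊥  new=0  stable
  step 3. node 2  ⊔preds=⊥  new=1  stable
  step 4. node 3  ⊔preds=0  new=2  old=⊥  +wl: 0
  step 5. node 0  ⊔preds=⊤  new=⊤  old=3  +wl: 

Least fixpoint reached:
  node 0: ⊤
  node 1: 0
  node 2: 1
  node 3: 2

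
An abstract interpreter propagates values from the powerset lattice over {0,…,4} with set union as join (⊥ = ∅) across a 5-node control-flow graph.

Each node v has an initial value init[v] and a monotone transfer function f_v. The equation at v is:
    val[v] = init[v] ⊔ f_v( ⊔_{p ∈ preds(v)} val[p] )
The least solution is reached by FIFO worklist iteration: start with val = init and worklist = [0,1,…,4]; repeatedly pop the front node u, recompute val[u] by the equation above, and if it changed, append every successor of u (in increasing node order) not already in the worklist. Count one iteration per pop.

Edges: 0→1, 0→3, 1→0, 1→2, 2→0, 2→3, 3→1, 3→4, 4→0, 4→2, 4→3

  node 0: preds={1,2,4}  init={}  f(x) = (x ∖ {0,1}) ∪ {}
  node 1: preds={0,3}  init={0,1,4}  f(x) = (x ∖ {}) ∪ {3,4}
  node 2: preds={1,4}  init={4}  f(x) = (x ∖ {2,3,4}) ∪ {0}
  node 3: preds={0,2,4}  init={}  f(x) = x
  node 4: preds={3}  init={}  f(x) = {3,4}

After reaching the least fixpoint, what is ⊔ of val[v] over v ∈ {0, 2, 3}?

{0,1,3,4}

Iteration log — 11 steps:
  step 1. node 0  ⊔preds={0,1,4}  new={4}  old={}  +wl: 
  step 2. node 1  ⊔preds={4}  new={0,1,3,4}  old={0,1,4}  +wl: 0
  step 3. node 2  ⊔preds={0,1,3,4}  new={0,1,4}  old={4}  +wl: 
  step 4. node 3  ⊔preds={0,1,4}  new={0,1,4}  old={}  +wl: 1
  step 5. node 4  ⊔preds={0,1,4}  new={3,4}  old={}  +wl: 2,3
  step 6. node 0  ⊔preds={0,1,3,4}  new={3,4}  old={4}  +wl: 
  step 7. node 1  ⊔preds={0,1,3,4}  new={0,1,3,4}  stable
  step 8. node 2  ⊔preds={0,1,3,4}  new={0,1,4}  stable
  step 9. node 3  ⊔preds={0,1,3,4}  new={0,1,3,4}  old={0,1,4}  +wl: 1,4
  step 10. node 1  ⊔preds={0,1,3,4}  new={0,1,3,4}  stable
  step 11. node 4  ⊔preds={0,1,3,4}  new={3,4}  stable

Least fixpoint reached:
  node 0: {3,4}
  node 1: {0,1,3,4}
  node 2: {0,1,4}
  node 3: {0,1,3,4}
  node 4: {3,4}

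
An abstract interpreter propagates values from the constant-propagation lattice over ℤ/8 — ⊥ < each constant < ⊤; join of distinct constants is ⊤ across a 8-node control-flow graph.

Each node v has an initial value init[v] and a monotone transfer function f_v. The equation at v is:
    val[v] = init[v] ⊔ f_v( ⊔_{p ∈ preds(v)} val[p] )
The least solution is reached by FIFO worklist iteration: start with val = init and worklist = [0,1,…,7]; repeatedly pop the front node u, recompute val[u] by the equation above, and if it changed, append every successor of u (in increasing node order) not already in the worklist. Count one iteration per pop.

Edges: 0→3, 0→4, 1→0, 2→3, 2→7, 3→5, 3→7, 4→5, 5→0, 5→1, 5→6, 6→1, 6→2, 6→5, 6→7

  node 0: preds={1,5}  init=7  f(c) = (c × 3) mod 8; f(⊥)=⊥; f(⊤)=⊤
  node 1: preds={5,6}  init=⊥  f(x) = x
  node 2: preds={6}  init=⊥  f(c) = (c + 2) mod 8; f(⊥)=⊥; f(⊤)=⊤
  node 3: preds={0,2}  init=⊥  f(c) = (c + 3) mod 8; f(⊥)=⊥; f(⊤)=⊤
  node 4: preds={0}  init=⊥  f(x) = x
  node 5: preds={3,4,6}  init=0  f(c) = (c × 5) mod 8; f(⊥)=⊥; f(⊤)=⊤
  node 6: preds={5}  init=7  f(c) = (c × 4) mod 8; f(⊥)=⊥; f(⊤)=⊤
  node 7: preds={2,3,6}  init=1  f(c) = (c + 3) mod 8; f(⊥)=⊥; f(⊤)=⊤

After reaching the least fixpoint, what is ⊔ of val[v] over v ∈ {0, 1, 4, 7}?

Trace (14 dequeues):
  [1] u=0 | in 0 | out ⊤ | prev 7 | push {}
  [2] u=1 | in ⊤ | out ⊤ | prev ⊥ | push {0}
  [3] u=2 | in 7 | out 1 | prev ⊥ | push {}
  [4] u=3 | in ⊤ | out ⊤ | prev ⊥ | push {}
  [5] u=4 | in ⊤ | out ⊤ | prev ⊥ | push {}
  [6] u=5 | in ⊤ | out ⊤ | prev 0 | push {1}
  [7] u=6 | in ⊤ | out ⊤ | prev 7 | push {2,5}
  [8] u=7 | in ⊤ | out ⊤ | prev 1 | push {}
  [9] u=0 | in ⊤ | out ⊤ | ==
  [10] u=1 | in ⊤ | out ⊤ | ==
  [11] u=2 | in ⊤ | out ⊤ | prev 1 | push {3,7}
  [12] u=5 | in ⊤ | out ⊤ | ==
  [13] u=3 | in ⊤ | out ⊤ | ==
  [14] u=7 | in ⊤ | out ⊤ | ==

Converged values:
  [0] ⊤
  [1] ⊤
  [2] ⊤
  [3] ⊤
  [4] ⊤
  [5] ⊤
  [6] ⊤
  [7] ⊤

⊤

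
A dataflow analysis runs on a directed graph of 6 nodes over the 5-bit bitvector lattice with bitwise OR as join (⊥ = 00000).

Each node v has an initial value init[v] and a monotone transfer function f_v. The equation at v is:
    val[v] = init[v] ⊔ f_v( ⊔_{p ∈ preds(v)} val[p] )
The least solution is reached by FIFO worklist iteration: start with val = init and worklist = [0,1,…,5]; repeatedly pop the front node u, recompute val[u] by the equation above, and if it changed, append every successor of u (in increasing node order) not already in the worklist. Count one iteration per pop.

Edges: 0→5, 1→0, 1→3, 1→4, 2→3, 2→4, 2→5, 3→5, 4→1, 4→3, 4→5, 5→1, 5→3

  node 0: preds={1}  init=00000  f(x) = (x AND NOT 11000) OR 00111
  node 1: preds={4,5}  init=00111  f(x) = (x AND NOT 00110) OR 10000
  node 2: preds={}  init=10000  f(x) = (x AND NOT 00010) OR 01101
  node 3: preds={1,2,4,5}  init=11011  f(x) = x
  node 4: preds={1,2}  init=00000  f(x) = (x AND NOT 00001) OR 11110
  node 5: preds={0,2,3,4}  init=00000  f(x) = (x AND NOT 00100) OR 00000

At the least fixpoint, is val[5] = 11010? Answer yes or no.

no

Worklist (11 pops):
  #1 pop 0: in=00111 → 00111 (was 00000); enqueue []
  #2 pop 1: in=00000 → 10111 (was 00111); enqueue [0]
  #3 pop 2: in=00000 → 11101 (was 10000); enqueue []
  #4 pop 3: in=11111 → 11111 (was 11011); enqueue []
  #5 pop 4: in=11111 → 11110 (was 00000); enqueue [1,3]
  #6 pop 5: in=11111 → 11011 (was 00000); enqueue []
  #7 pop 0: in=10111 → 00111 (no change)
  #8 pop 1: in=11111 → 11111 (was 10111); enqueue [0,4]
  #9 pop 3: in=11111 → 11111 (no change)
  #10 pop 0: in=11111 → 00111 (no change)
  #11 pop 4: in=11111 → 11110 (no change)

Fixpoint:
  val[0] = 00111
  val[1] = 11111
  val[2] = 11101
  val[3] = 11111
  val[4] = 11110
  val[5] = 11011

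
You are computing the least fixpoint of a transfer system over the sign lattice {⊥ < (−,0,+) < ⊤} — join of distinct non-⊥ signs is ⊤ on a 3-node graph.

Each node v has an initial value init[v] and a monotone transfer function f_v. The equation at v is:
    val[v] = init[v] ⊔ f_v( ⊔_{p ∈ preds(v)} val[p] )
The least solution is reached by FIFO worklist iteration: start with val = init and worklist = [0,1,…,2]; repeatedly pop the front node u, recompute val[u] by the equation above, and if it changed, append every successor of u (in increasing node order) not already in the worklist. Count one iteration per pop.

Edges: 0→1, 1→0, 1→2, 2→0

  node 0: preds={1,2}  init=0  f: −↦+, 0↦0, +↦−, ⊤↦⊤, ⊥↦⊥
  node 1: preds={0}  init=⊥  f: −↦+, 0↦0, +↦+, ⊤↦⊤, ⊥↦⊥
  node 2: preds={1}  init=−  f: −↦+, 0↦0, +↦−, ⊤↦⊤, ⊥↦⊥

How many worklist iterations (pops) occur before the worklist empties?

4

Worklist (4 pops):
  #1 pop 0: in=− → ⊤ (was 0); enqueue []
  #2 pop 1: in=⊤ → ⊤ (was ⊥); enqueue [0]
  #3 pop 2: in=⊤ → ⊤ (was −); enqueue []
  #4 pop 0: in=⊤ → ⊤ (no change)

Fixpoint:
  val[0] = ⊤
  val[1] = ⊤
  val[2] = ⊤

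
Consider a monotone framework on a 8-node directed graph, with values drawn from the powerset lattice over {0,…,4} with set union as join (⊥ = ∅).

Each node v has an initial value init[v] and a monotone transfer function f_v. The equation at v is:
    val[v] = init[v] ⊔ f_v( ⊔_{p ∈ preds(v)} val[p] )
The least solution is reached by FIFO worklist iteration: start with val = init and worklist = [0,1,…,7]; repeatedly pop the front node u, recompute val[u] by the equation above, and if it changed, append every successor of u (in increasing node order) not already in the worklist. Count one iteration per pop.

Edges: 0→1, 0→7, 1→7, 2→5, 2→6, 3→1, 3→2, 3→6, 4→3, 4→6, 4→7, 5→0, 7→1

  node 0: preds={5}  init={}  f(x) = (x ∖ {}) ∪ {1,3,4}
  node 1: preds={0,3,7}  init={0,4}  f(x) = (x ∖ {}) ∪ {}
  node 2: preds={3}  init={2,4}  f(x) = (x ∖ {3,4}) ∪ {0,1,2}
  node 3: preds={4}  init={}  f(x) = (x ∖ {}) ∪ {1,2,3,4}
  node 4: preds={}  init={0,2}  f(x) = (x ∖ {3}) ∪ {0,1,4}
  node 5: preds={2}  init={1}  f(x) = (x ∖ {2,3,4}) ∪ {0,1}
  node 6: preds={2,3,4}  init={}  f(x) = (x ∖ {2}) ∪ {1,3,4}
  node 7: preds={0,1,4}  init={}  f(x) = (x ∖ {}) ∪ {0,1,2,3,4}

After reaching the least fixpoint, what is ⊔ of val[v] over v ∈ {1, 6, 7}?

Worklist (14 pops):
  #1 pop 0: in={1} → {1,3,4} (was {}); enqueue []
  #2 pop 1: in={1,3,4} → {0,1,3,4} (was {0,4}); enqueue []
  #3 pop 2: in={} → {0,1,2,4} (was {2,4}); enqueue []
  #4 pop 3: in={0,2} → {0,1,2,3,4} (was {}); enqueue [1,2]
  #5 pop 4: in={} → {0,1,2,4} (was {0,2}); enqueue [3]
  #6 pop 5: in={0,1,2,4} → {0,1} (was {1}); enqueue [0]
  #7 pop 6: in={0,1,2,3,4} → {0,1,3,4} (was {}); enqueue []
  #8 pop 7: in={0,1,2,3,4} → {0,1,2,3,4} (was {}); enqueue []
  #9 pop 1: in={0,1,2,3,4} → {0,1,2,3,4} (was {0,1,3,4}); enqueue [7]
  #10 pop 2: in={0,1,2,3,4} → {0,1,2,4} (no change)
  #11 pop 3: in={0,1,2,4} → {0,1,2,3,4} (no change)
  #12 pop 0: in={0,1} → {0,1,3,4} (was {1,3,4}); enqueue [1]
  #13 pop 7: in={0,1,2,3,4} → {0,1,2,3,4} (no change)
  #14 pop 1: in={0,1,2,3,4} → {0,1,2,3,4} (no change)

Fixpoint:
  val[0] = {0,1,3,4}
  val[1] = {0,1,2,3,4}
  val[2] = {0,1,2,4}
  val[3] = {0,1,2,3,4}
  val[4] = {0,1,2,4}
  val[5] = {0,1}
  val[6] = {0,1,3,4}
  val[7] = {0,1,2,3,4}

{0,1,2,3,4}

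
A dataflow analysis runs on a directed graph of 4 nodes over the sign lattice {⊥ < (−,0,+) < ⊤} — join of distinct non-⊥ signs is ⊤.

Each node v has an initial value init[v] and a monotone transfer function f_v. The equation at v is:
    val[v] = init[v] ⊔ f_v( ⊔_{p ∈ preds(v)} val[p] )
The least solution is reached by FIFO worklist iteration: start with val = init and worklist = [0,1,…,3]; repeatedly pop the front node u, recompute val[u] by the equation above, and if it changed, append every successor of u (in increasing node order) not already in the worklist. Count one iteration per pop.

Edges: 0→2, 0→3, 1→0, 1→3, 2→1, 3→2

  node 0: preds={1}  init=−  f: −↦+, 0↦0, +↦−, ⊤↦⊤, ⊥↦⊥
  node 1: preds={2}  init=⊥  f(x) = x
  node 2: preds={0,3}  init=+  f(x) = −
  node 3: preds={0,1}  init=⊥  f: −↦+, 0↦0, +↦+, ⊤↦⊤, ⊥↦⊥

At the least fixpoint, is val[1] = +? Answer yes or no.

no

Iteration log — 10 steps:
  step 1. node 0  ⊔preds=⊥  new=−  stable
  step 2. node 1  ⊔preds=+  new=+  old=⊥  +wl: 0
  step 3. node 2  ⊔preds=−  new=⊤  old=+  +wl: 1
  step 4. node 3  ⊔preds=⊤  new=⊤  old=⊥  +wl: 2
  step 5. node 0  ⊔preds=+  new=−  stable
  step 6. node 1  ⊔preds=⊤  new=⊤  old=+  +wl: 0,3
  step 7. node 2  ⊔preds=⊤  new=⊤  stable
  step 8. node 0  ⊔preds=⊤  new=⊤  old=−  +wl: 2
  step 9. node 3  ⊔preds=⊤  new=⊤  stable
  step 10. node 2  ⊔preds=⊤  new=⊤  stable

Least fixpoint reached:
  node 0: ⊤
  node 1: ⊤
  node 2: ⊤
  node 3: ⊤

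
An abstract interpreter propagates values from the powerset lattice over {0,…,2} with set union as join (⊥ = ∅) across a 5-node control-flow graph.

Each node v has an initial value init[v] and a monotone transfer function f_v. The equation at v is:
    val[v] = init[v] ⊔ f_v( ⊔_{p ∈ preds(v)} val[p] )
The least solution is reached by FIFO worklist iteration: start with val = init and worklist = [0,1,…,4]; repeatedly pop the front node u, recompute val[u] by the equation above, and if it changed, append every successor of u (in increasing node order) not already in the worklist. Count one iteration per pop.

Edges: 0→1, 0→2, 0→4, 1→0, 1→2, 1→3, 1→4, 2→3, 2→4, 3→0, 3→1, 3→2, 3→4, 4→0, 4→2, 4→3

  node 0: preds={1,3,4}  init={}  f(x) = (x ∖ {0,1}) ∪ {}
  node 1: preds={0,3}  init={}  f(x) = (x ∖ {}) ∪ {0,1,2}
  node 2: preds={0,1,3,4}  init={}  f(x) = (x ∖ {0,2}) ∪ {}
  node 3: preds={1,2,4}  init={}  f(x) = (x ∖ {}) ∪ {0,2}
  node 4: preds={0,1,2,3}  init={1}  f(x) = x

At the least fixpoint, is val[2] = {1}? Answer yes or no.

Trace (10 dequeues):
  [1] u=0 | in {1} | out {} | ==
  [2] u=1 | in {} | out {0,1,2} | prev {} | push {0}
  [3] u=2 | in {0,1,2} | out {1} | prev {} | push {}
  [4] u=3 | in {0,1,2} | out {0,1,2} | prev {} | push {1,2}
  [5] u=4 | in {0,1,2} | out {0,1,2} | prev {1} | push {3}
  [6] u=0 | in {0,1,2} | out {2} | prev {} | push {4}
  [7] u=1 | in {0,1,2} | out {0,1,2} | ==
  [8] u=2 | in {0,1,2} | out {1} | ==
  [9] u=3 | in {0,1,2} | out {0,1,2} | ==
  [10] u=4 | in {0,1,2} | out {0,1,2} | ==

Converged values:
  [0] {2}
  [1] {0,1,2}
  [2] {1}
  [3] {0,1,2}
  [4] {0,1,2}

yes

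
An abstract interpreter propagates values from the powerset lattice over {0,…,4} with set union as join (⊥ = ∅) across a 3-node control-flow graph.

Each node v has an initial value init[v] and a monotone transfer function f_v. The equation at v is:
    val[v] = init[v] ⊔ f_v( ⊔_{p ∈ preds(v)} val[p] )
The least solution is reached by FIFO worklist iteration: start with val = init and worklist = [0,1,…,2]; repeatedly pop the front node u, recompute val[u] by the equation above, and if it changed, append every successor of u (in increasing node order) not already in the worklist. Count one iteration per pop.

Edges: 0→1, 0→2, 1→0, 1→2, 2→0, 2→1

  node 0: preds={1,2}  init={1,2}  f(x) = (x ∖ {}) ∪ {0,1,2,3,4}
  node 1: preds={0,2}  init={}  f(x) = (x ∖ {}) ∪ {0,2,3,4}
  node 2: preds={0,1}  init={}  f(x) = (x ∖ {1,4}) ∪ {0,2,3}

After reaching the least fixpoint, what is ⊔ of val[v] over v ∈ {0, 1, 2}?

Iteration log — 5 steps:
  step 1. node 0  ⊔preds={}  new={0,1,2,3,4}  old={1,2}  +wl: 
  step 2. node 1  ⊔preds={0,1,2,3,4}  new={0,1,2,3,4}  old={}  +wl: 0
  step 3. node 2  ⊔preds={0,1,2,3,4}  new={0,2,3}  old={}  +wl: 1
  step 4. node 0  ⊔preds={0,1,2,3,4}  new={0,1,2,3,4}  stable
  step 5. node 1  ⊔preds={0,1,2,3,4}  new={0,1,2,3,4}  stable

Least fixpoint reached:
  node 0: {0,1,2,3,4}
  node 1: {0,1,2,3,4}
  node 2: {0,2,3}

{0,1,2,3,4}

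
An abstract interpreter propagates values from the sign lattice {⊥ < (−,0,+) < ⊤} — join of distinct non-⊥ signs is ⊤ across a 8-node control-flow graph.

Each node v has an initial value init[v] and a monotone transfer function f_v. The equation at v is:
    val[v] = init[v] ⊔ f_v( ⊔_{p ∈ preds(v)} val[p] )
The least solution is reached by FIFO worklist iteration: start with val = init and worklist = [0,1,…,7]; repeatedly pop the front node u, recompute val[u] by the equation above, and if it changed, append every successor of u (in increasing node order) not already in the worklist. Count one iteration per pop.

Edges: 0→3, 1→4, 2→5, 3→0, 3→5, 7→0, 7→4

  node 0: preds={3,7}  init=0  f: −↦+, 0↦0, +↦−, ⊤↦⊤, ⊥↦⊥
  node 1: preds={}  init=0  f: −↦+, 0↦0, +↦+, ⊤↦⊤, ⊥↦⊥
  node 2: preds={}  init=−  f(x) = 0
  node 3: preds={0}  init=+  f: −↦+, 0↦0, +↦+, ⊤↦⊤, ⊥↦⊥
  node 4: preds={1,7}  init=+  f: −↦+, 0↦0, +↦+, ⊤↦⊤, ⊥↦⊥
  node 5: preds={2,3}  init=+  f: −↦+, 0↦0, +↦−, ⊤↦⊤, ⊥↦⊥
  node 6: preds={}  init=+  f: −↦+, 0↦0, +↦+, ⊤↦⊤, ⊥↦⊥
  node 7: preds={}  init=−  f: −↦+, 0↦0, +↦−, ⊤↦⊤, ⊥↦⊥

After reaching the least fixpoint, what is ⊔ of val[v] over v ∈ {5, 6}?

Trace (9 dequeues):
  [1] u=0 | in ⊤ | out ⊤ | prev 0 | push {}
  [2] u=1 | in ⊥ | out 0 | ==
  [3] u=2 | in ⊥ | out ⊤ | prev − | push {}
  [4] u=3 | in ⊤ | out ⊤ | prev + | push {0}
  [5] u=4 | in ⊤ | out ⊤ | prev + | push {}
  [6] u=5 | in ⊤ | out ⊤ | prev + | push {}
  [7] u=6 | in ⊥ | out + | ==
  [8] u=7 | in ⊥ | out − | ==
  [9] u=0 | in ⊤ | out ⊤ | ==

Converged values:
  [0] ⊤
  [1] 0
  [2] ⊤
  [3] ⊤
  [4] ⊤
  [5] ⊤
  [6] +
  [7] −

⊤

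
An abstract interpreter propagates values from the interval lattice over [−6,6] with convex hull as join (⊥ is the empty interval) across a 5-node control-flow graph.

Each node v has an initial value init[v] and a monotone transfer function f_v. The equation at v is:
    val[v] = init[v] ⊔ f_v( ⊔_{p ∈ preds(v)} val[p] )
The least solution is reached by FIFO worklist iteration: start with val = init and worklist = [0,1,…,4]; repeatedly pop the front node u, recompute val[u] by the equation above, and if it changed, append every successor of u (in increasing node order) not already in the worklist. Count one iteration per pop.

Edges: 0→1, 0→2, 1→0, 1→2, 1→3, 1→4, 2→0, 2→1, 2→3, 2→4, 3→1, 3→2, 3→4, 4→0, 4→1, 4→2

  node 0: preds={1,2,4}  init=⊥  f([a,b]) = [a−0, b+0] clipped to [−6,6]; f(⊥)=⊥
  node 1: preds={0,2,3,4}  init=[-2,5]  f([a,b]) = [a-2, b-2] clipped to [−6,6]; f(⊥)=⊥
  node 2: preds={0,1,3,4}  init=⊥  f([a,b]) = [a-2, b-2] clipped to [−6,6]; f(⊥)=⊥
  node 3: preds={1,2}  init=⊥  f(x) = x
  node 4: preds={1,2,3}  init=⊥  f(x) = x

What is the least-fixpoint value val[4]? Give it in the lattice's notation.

[-6,5]

Worklist (11 pops):
  #1 pop 0: in=[-2,5] → [-2,5] (was ⊥); enqueue []
  #2 pop 1: in=[-2,5] → [-4,5] (was [-2,5]); enqueue [0]
  #3 pop 2: in=[-4,5] → [-6,3] (was ⊥); enqueue [1]
  #4 pop 3: in=[-6,5] → [-6,5] (was ⊥); enqueue [2]
  #5 pop 4: in=[-6,5] → [-6,5] (was ⊥); enqueue []
  #6 pop 0: in=[-6,5] → [-6,5] (was [-2,5]); enqueue []
  #7 pop 1: in=[-6,5] → [-6,5] (was [-4,5]); enqueue [0,3,4]
  #8 pop 2: in=[-6,5] → [-6,3] (no change)
  #9 pop 0: in=[-6,5] → [-6,5] (no change)
  #10 pop 3: in=[-6,5] → [-6,5] (no change)
  #11 pop 4: in=[-6,5] → [-6,5] (no change)

Fixpoint:
  val[0] = [-6,5]
  val[1] = [-6,5]
  val[2] = [-6,3]
  val[3] = [-6,5]
  val[4] = [-6,5]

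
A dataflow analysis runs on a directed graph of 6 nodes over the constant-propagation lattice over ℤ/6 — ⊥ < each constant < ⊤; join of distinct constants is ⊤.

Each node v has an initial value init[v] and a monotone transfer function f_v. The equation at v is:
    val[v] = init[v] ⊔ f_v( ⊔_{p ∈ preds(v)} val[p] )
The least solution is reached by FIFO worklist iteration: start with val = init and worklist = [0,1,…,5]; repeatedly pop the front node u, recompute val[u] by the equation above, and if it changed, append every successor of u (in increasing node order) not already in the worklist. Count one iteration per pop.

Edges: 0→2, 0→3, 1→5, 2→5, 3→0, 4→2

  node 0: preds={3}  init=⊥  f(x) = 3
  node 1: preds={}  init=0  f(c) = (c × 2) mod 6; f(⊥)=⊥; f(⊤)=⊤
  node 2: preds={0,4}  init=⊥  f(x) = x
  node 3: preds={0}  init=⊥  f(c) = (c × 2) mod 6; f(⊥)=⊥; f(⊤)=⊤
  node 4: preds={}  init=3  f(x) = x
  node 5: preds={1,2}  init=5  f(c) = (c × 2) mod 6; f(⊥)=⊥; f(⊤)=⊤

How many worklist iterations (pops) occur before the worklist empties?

Worklist (7 pops):
  #1 pop 0: in=⊥ → 3 (was ⊥); enqueue []
  #2 pop 1: in=⊥ → 0 (no change)
  #3 pop 2: in=3 → 3 (was ⊥); enqueue []
  #4 pop 3: in=3 → 0 (was ⊥); enqueue [0]
  #5 pop 4: in=⊥ → 3 (no change)
  #6 pop 5: in=⊤ → ⊤ (was 5); enqueue []
  #7 pop 0: in=0 → 3 (no change)

Fixpoint:
  val[0] = 3
  val[1] = 0
  val[2] = 3
  val[3] = 0
  val[4] = 3
  val[5] = ⊤

7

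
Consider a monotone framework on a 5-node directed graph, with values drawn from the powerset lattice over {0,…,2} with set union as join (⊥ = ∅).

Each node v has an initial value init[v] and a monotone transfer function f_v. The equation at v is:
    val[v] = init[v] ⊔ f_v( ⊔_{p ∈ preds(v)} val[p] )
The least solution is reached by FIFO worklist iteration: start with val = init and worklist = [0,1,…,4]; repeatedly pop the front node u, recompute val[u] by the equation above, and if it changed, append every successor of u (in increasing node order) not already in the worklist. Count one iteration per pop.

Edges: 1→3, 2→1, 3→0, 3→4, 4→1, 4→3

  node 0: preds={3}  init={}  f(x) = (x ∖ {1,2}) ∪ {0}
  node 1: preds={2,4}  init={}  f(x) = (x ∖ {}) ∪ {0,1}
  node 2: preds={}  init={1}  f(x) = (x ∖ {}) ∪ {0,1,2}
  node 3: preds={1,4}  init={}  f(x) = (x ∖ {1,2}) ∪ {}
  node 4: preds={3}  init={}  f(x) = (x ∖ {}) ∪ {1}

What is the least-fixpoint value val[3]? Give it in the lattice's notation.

{0}

Worklist (8 pops):
  #1 pop 0: in={} → {0} (was {}); enqueue []
  #2 pop 1: in={1} → {0,1} (was {}); enqueue []
  #3 pop 2: in={} → {0,1,2} (was {1}); enqueue [1]
  #4 pop 3: in={0,1} → {0} (was {}); enqueue [0]
  #5 pop 4: in={0} → {0,1} (was {}); enqueue [3]
  #6 pop 1: in={0,1,2} → {0,1,2} (was {0,1}); enqueue []
  #7 pop 0: in={0} → {0} (no change)
  #8 pop 3: in={0,1,2} → {0} (no change)

Fixpoint:
  val[0] = {0}
  val[1] = {0,1,2}
  val[2] = {0,1,2}
  val[3] = {0}
  val[4] = {0,1}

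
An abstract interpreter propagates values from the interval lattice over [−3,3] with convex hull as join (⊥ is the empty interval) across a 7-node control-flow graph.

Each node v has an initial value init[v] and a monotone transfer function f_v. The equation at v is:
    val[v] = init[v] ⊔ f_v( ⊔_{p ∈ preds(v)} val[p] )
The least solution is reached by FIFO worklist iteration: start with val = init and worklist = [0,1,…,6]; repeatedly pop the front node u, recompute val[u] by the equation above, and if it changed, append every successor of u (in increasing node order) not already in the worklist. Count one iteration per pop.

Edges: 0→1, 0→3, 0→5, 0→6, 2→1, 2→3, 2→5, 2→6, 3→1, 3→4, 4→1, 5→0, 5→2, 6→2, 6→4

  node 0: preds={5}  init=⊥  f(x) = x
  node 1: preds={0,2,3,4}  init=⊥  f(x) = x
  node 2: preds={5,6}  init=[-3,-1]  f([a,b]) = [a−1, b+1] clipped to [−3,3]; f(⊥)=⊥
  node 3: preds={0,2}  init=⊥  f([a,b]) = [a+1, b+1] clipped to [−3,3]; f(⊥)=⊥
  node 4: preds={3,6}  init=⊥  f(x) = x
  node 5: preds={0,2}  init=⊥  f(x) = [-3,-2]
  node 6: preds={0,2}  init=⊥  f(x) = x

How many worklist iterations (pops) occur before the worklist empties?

38

Worklist (38 pops):
  #1 pop 0: in=⊥ → ⊥ (no change)
  #2 pop 1: in=[-3,-1] → [-3,-1] (was ⊥); enqueue []
  #3 pop 2: in=⊥ → [-3,-1] (no change)
  #4 pop 3: in=[-3,-1] → [-2,0] (was ⊥); enqueue [1]
  #5 pop 4: in=[-2,0] → [-2,0] (was ⊥); enqueue []
  #6 pop 5: in=[-3,-1] → [-3,-2] (was ⊥); enqueue [0,2]
  #7 pop 6: in=[-3,-1] → [-3,-1] (was ⊥); enqueue [4]
  #8 pop 1: in=[-3,0] → [-3,0] (was [-3,-1]); enqueue []
  #9 pop 0: in=[-3,-2] → [-3,-2] (was ⊥); enqueue [1,3,5,6]
  #10 pop 2: in=[-3,-1] → [-3,0] (was [-3,-1]); enqueue []
  #11 pop 4: in=[-3,0] → [-3,0] (was [-2,0]); enqueue []
  #12 pop 1: in=[-3,0] → [-3,0] (no change)
  #13 pop 3: in=[-3,0] → [-2,1] (was [-2,0]); enqueue [1,4]
  #14 pop 5: in=[-3,0] → [-3,-2] (no change)
  #15 pop 6: in=[-3,0] → [-3,0] (was [-3,-1]); enqueue [2]
  #16 pop 1: in=[-3,1] → [-3,1] (was [-3,0]); enqueue []
  #17 pop 4: in=[-3,1] → [-3,1] (was [-3,0]); enqueue [1]
  #18 pop 2: in=[-3,0] → [-3,1] (was [-3,0]); enqueue [3,5,6]
  #19 pop 1: in=[-3,1] → [-3,1] (no change)
  #20 pop 3: in=[-3,1] → [-2,2] (was [-2,1]); enqueue [1,4]
  #21 pop 5: in=[-3,1] → [-3,-2] (no change)
  #22 pop 6: in=[-3,1] → [-3,1] (was [-3,0]); enqueue [2]
  #23 pop 1: in=[-3,2] → [-3,2] (was [-3,1]); enqueue []
  #24 pop 4: in=[-3,2] → [-3,2] (was [-3,1]); enqueue [1]
  #25 pop 2: in=[-3,1] → [-3,2] (was [-3,1]); enqueue [3,5,6]
  #26 pop 1: in=[-3,2] → [-3,2] (no change)
  #27 pop 3: in=[-3,2] → [-2,3] (was [-2,2]); enqueue [1,4]
  #28 pop 5: in=[-3,2] → [-3,-2] (no change)
  #29 pop 6: in=[-3,2] → [-3,2] (was [-3,1]); enqueue [2]
  #30 pop 1: in=[-3,3] → [-3,3] (was [-3,2]); enqueue []
  #31 pop 4: in=[-3,3] → [-3,3] (was [-3,2]); enqueue [1]
  #32 pop 2: in=[-3,2] → [-3,3] (was [-3,2]); enqueue [3,5,6]
  #33 pop 1: in=[-3,3] → [-3,3] (no change)
  #34 pop 3: in=[-3,3] → [-2,3] (no change)
  #35 pop 5: in=[-3,3] → [-3,-2] (no change)
  #36 pop 6: in=[-3,3] → [-3,3] (was [-3,2]); enqueue [2,4]
  #37 pop 2: in=[-3,3] → [-3,3] (no change)
  #38 pop 4: in=[-3,3] → [-3,3] (no change)

Fixpoint:
  val[0] = [-3,-2]
  val[1] = [-3,3]
  val[2] = [-3,3]
  val[3] = [-2,3]
  val[4] = [-3,3]
  val[5] = [-3,-2]
  val[6] = [-3,3]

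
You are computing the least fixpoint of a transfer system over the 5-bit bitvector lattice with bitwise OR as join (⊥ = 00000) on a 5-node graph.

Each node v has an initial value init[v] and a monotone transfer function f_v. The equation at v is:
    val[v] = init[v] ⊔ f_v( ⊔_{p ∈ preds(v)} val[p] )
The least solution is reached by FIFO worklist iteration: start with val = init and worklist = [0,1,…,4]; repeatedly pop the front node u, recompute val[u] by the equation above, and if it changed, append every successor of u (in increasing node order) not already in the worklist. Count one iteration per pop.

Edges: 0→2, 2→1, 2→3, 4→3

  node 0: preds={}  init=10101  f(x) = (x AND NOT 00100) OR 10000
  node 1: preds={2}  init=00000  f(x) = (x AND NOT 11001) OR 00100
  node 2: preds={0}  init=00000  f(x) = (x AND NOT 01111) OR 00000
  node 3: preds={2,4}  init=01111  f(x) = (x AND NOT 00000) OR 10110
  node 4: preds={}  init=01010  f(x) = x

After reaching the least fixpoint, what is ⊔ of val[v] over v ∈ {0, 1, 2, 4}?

11111

Iteration log — 6 steps:
  step 1. node 0  ⊔preds=00000  new=10101  stable
  step 2. node 1  ⊔preds=00000  new=00100  old=00000  +wl: 
  step 3. node 2  ⊔preds=10101  new=10000  old=00000  +wl: 1
  step 4. node 3  ⊔preds=11010  new=11111  old=01111  +wl: 
  step 5. node 4  ⊔preds=00000  new=01010  stable
  step 6. node 1  ⊔preds=10000  new=00100  stable

Least fixpoint reached:
  node 0: 10101
  node 1: 00100
  node 2: 10000
  node 3: 11111
  node 4: 01010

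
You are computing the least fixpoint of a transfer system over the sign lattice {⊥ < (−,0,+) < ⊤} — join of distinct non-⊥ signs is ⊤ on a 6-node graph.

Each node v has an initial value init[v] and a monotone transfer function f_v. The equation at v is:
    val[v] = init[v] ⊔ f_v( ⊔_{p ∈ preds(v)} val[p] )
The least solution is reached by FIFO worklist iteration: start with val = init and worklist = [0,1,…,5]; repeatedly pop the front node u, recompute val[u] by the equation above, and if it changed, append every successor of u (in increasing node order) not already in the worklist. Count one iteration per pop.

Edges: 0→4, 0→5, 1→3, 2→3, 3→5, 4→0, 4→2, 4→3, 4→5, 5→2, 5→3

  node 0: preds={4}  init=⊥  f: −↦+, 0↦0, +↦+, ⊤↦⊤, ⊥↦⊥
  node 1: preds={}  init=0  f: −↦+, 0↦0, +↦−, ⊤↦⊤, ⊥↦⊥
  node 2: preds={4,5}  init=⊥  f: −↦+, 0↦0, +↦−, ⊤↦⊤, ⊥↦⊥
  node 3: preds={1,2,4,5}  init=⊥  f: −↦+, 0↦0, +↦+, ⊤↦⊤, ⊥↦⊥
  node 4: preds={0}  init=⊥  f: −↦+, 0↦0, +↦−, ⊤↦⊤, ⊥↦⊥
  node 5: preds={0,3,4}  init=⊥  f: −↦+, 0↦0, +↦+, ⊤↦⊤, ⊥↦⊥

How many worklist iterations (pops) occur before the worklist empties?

8

Worklist (8 pops):
  #1 pop 0: in=⊥ → ⊥ (no change)
  #2 pop 1: in=⊥ → 0 (no change)
  #3 pop 2: in=⊥ → ⊥ (no change)
  #4 pop 3: in=0 → 0 (was ⊥); enqueue []
  #5 pop 4: in=⊥ → ⊥ (no change)
  #6 pop 5: in=0 → 0 (was ⊥); enqueue [2,3]
  #7 pop 2: in=0 → 0 (was ⊥); enqueue []
  #8 pop 3: in=0 → 0 (no change)

Fixpoint:
  val[0] = ⊥
  val[1] = 0
  val[2] = 0
  val[3] = 0
  val[4] = ⊥
  val[5] = 0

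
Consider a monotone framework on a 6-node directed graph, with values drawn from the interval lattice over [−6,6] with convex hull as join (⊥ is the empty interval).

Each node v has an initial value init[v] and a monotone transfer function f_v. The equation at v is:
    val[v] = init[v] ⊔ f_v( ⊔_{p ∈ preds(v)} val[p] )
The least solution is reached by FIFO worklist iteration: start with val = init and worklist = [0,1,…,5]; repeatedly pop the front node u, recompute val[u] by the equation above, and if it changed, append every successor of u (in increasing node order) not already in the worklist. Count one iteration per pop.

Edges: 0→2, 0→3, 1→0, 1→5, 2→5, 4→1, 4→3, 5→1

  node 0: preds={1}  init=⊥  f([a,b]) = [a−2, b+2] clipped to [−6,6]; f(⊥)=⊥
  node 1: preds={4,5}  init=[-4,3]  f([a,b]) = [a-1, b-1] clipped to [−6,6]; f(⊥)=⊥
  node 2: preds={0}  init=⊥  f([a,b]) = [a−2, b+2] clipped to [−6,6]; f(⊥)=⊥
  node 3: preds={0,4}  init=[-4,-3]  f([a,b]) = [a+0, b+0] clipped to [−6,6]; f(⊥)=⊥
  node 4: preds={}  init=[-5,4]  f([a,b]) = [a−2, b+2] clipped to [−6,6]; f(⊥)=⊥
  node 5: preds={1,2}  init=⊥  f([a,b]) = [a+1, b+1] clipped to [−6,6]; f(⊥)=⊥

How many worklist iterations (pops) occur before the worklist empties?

Worklist (12 pops):
  #1 pop 0: in=[-4,3] → [-6,5] (was ⊥); enqueue []
  #2 pop 1: in=[-5,4] → [-6,3] (was [-4,3]); enqueue [0]
  #3 pop 2: in=[-6,5] → [-6,6] (was ⊥); enqueue []
  #4 pop 3: in=[-6,5] → [-6,5] (was [-4,-3]); enqueue []
  #5 pop 4: in=⊥ → [-5,4] (no change)
  #6 pop 5: in=[-6,6] → [-5,6] (was ⊥); enqueue [1]
  #7 pop 0: in=[-6,3] → [-6,5] (no change)
  #8 pop 1: in=[-5,6] → [-6,5] (was [-6,3]); enqueue [0,5]
  #9 pop 0: in=[-6,5] → [-6,6] (was [-6,5]); enqueue [2,3]
  #10 pop 5: in=[-6,6] → [-5,6] (no change)
  #11 pop 2: in=[-6,6] → [-6,6] (no change)
  #12 pop 3: in=[-6,6] → [-6,6] (was [-6,5]); enqueue []

Fixpoint:
  val[0] = [-6,6]
  val[1] = [-6,5]
  val[2] = [-6,6]
  val[3] = [-6,6]
  val[4] = [-5,4]
  val[5] = [-5,6]

12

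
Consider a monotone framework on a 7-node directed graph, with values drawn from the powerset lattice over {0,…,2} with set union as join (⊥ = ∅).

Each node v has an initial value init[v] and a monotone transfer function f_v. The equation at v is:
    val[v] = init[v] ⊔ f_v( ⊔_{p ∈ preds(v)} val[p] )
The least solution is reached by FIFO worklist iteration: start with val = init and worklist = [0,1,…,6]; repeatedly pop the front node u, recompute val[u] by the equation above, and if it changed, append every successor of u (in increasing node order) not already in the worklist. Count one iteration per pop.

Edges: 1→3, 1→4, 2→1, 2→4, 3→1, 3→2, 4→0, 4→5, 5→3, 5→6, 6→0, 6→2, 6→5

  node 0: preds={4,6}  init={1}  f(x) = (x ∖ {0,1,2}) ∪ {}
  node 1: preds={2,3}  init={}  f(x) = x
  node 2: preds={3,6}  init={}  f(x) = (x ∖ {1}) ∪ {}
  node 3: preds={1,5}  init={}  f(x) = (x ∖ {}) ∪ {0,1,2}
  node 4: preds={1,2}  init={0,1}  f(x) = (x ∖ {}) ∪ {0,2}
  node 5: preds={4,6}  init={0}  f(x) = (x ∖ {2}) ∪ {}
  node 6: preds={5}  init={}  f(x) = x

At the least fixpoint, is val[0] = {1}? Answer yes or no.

yes

Iteration log — 14 steps:
  step 1. node 0  ⊔preds={0,1}  new={1}  stable
  step 2. node 1  ⊔preds={}  new={}  stable
  step 3. node 2  ⊔preds={}  new={}  stable
  step 4. node 3  ⊔preds={0}  new={0,1,2}  old={}  +wl: 1,2
  step 5. node 4  ⊔preds={}  new={0,1,2}  old={0,1}  +wl: 0
  step 6. node 5  ⊔preds={0,1,2}  new={0,1}  old={0}  +wl: 3
  step 7. node 6  ⊔preds={0,1}  new={0,1}  old={}  +wl: 5
  step 8. node 1  ⊔preds={0,1,2}  new={0,1,2}  old={}  +wl: 4
  step 9. node 2  ⊔preds={0,1,2}  new={0,2}  old={}  +wl: 1
  step 10. node 0  ⊔preds={0,1,2}  new={1}  stable
  step 11. node 3  ⊔preds={0,1,2}  new={0,1,2}  stable
  step 12. node 5  ⊔preds={0,1,2}  new={0,1}  stable
  step 13. node 4  ⊔preds={0,1,2}  new={0,1,2}  stable
  step 14. node 1  ⊔preds={0,1,2}  new={0,1,2}  stable

Least fixpoint reached:
  node 0: {1}
  node 1: {0,1,2}
  node 2: {0,2}
  node 3: {0,1,2}
  node 4: {0,1,2}
  node 5: {0,1}
  node 6: {0,1}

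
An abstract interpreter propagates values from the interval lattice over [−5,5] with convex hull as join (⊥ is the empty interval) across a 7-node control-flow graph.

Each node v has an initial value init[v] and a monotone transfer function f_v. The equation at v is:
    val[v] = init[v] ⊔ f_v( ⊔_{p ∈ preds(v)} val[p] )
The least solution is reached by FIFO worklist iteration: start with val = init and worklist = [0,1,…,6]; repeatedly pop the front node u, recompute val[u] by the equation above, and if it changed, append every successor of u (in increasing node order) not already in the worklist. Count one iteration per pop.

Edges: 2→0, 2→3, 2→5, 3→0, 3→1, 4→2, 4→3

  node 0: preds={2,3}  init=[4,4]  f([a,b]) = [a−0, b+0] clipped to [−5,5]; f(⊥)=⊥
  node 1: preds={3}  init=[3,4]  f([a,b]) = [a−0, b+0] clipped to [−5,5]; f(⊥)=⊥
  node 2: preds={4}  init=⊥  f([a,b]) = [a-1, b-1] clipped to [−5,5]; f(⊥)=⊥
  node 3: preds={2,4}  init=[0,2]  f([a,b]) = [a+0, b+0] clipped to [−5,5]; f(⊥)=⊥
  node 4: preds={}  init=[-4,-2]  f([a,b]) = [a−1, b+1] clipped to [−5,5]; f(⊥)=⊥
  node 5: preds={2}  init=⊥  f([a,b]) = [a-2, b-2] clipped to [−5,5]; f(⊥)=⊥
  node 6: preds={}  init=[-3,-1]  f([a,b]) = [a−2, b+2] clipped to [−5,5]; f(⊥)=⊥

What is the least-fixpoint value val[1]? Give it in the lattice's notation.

Iteration log — 9 steps:
  step 1. node 0  ⊔preds=[0,2]  new=[0,4]  old=[4,4]  +wl: 
  step 2. node 1  ⊔preds=[0,2]  new=[0,4]  old=[3,4]  +wl: 
  step 3. node 2  ⊔preds=[-4,-2]  new=[-5,-3]  old=⊥  +wl: 0
  step 4. node 3  ⊔preds=[-5,-2]  new=[-5,2]  old=[0,2]  +wl: 1
  step 5. node 4  ⊔preds=⊥  new=[-4,-2]  stable
  step 6. node 5  ⊔preds=[-5,-3]  new=[-5,-5]  old=⊥  +wl: 
  step 7. node 6  ⊔preds=⊥  new=[-3,-1]  stable
  step 8. node 0  ⊔preds=[-5,2]  new=[-5,4]  old=[0,4]  +wl: 
  step 9. node 1  ⊔preds=[-5,2]  new=[-5,4]  old=[0,4]  +wl: 

Least fixpoint reached:
  node 0: [-5,4]
  node 1: [-5,4]
  node 2: [-5,-3]
  node 3: [-5,2]
  node 4: [-4,-2]
  node 5: [-5,-5]
  node 6: [-3,-1]

[-5,4]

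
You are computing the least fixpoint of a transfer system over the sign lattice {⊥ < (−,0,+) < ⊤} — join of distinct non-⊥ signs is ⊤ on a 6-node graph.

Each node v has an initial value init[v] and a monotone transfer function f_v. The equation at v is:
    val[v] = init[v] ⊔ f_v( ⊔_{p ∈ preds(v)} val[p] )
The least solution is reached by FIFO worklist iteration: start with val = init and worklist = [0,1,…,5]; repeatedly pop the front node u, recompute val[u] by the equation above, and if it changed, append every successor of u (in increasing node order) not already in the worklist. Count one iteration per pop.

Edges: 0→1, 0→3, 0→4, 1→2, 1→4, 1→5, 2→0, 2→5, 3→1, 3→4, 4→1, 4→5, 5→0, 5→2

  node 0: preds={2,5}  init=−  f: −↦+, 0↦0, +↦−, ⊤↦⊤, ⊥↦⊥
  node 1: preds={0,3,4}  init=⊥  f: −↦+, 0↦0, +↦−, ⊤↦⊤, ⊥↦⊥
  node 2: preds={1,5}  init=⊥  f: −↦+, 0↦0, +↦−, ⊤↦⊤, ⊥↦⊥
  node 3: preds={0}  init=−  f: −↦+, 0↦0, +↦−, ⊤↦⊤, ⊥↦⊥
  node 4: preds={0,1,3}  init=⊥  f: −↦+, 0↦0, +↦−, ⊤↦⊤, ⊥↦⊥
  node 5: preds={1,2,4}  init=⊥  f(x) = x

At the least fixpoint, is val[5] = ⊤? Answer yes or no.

yes

Trace (13 dequeues):
  [1] u=0 | in ⊥ | out − | ==
  [2] u=1 | in − | out + | prev ⊥ | push {}
  [3] u=2 | in + | out − | prev ⊥ | push {0}
  [4] u=3 | in − | out ⊤ | prev − | push {1}
  [5] u=4 | in ⊤ | out ⊤ | prev ⊥ | push {}
  [6] u=5 | in ⊤ | out ⊤ | prev ⊥ | push {2}
  [7] u=0 | in ⊤ | out ⊤ | prev − | push {3,4}
  [8] u=1 | in ⊤ | out ⊤ | prev + | push {5}
  [9] u=2 | in ⊤ | out ⊤ | prev − | push {0}
  [10] u=3 | in ⊤ | out ⊤ | ==
  [11] u=4 | in ⊤ | out ⊤ | ==
  [12] u=5 | in ⊤ | out ⊤ | ==
  [13] u=0 | in ⊤ | out ⊤ | ==

Converged values:
  [0] ⊤
  [1] ⊤
  [2] ⊤
  [3] ⊤
  [4] ⊤
  [5] ⊤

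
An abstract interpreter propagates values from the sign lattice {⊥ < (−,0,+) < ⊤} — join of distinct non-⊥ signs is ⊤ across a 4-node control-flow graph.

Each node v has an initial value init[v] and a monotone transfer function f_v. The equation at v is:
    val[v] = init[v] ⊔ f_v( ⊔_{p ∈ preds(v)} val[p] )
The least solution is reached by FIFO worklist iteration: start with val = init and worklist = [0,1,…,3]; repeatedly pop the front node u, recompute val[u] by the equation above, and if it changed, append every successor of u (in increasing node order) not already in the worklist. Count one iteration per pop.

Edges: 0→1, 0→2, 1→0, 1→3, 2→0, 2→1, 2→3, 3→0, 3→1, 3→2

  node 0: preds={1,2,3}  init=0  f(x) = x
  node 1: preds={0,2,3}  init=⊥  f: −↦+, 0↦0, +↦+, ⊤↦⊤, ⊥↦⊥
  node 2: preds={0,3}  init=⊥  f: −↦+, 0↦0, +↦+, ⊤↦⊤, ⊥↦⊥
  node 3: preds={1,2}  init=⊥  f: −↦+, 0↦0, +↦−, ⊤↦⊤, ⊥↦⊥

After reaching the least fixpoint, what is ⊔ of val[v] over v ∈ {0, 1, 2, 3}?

Worklist (7 pops):
  #1 pop 0: in=⊥ → 0 (no change)
  #2 pop 1: in=0 → 0 (was ⊥); enqueue [0]
  #3 pop 2: in=0 → 0 (was ⊥); enqueue [1]
  #4 pop 3: in=0 → 0 (was ⊥); enqueue [2]
  #5 pop 0: in=0 → 0 (no change)
  #6 pop 1: in=0 → 0 (no change)
  #7 pop 2: in=0 → 0 (no change)

Fixpoint:
  val[0] = 0
  val[1] = 0
  val[2] = 0
  val[3] = 0

0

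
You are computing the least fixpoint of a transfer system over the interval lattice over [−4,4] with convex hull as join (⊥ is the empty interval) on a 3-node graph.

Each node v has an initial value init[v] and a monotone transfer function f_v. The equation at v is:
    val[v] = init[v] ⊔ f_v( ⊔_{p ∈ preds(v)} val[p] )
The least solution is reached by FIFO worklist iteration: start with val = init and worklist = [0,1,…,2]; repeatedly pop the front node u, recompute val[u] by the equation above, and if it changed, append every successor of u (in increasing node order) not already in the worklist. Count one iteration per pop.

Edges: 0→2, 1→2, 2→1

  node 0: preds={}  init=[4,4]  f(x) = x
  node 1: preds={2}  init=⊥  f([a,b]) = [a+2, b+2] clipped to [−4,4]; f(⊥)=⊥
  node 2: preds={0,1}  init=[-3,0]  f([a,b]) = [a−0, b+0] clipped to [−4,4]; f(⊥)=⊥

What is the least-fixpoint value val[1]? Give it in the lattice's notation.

[-1,4]

Trace (5 dequeues):
  [1] u=0 | in ⊥ | out [4,4] | ==
  [2] u=1 | in [-3,0] | out [-1,2] | prev ⊥ | push {}
  [3] u=2 | in [-1,4] | out [-3,4] | prev [-3,0] | push {1}
  [4] u=1 | in [-3,4] | out [-1,4] | prev [-1,2] | push {2}
  [5] u=2 | in [-1,4] | out [-3,4] | ==

Converged values:
  [0] [4,4]
  [1] [-1,4]
  [2] [-3,4]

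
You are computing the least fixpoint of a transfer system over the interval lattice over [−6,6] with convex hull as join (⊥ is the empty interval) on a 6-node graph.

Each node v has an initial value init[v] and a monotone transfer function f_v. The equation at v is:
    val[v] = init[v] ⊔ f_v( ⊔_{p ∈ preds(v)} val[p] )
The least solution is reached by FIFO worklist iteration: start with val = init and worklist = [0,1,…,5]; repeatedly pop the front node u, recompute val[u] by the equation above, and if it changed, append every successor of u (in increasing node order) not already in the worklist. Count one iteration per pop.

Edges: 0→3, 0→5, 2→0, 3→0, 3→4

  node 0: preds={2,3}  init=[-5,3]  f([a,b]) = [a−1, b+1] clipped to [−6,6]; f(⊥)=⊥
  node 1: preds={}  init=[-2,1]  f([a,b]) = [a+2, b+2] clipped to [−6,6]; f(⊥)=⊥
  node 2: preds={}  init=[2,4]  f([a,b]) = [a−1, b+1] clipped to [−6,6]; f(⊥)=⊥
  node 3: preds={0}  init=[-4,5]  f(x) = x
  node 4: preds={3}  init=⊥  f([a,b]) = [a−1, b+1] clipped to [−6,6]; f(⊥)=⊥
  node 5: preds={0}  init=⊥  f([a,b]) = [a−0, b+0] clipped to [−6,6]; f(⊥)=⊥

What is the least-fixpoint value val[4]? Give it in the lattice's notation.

[-6,6]

Worklist (11 pops):
  #1 pop 0: in=[-4,5] → [-5,6] (was [-5,3]); enqueue []
  #2 pop 1: in=⊥ → [-2,1] (no change)
  #3 pop 2: in=⊥ → [2,4] (no change)
  #4 pop 3: in=[-5,6] → [-5,6] (was [-4,5]); enqueue [0]
  #5 pop 4: in=[-5,6] → [-6,6] (was ⊥); enqueue []
  #6 pop 5: in=[-5,6] → [-5,6] (was ⊥); enqueue []
  #7 pop 0: in=[-5,6] → [-6,6] (was [-5,6]); enqueue [3,5]
  #8 pop 3: in=[-6,6] → [-6,6] (was [-5,6]); enqueue [0,4]
  #9 pop 5: in=[-6,6] → [-6,6] (was [-5,6]); enqueue []
  #10 pop 0: in=[-6,6] → [-6,6] (no change)
  #11 pop 4: in=[-6,6] → [-6,6] (no change)

Fixpoint:
  val[0] = [-6,6]
  val[1] = [-2,1]
  val[2] = [2,4]
  val[3] = [-6,6]
  val[4] = [-6,6]
  val[5] = [-6,6]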